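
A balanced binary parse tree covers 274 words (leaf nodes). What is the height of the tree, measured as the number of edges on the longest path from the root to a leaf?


In a balanced binary tree with n leaves the deepest leaf is ceil(log2(n)) edges below the root.
log2(274) = 8.0980
ceil(8.0980) = 9
height (edges) = 9

9


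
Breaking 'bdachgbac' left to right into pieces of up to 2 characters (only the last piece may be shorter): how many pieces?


'bdachgbac' has 9 characters.
Chunking with max size 2:
  Chunk 1: 'bd' (positions 0-1)
  Chunk 2: 'ac' (positions 2-3)
  Chunk 3: 'hg' (positions 4-5)
  Chunk 4: 'ba' (positions 6-7)
  Chunk 5: 'c' (positions 8-8)
Total chunks: ceil(9 / 2) = 5

5


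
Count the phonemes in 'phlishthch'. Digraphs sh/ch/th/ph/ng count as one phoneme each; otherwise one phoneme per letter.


Parsing 'phlishthch' greedily, digraphs first:
  'ph' -> digraph (1 consonant phoneme) (phonemes so far: 1)
  'l' -> consonant phoneme (phonemes so far: 2)
  'i' -> vowel phoneme (phonemes so far: 3)
  'sh' -> digraph (1 consonant phoneme) (phonemes so far: 4)
  'th' -> digraph (1 consonant phoneme) (phonemes so far: 5)
  'ch' -> digraph (1 consonant phoneme) (phonemes so far: 6)
Total phonemes: 6

6


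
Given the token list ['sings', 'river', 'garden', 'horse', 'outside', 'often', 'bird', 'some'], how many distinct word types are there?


Listing all tokens and tracking unique types:
  Token 1: 'sings' -> NEW (unique so far: 1)
  Token 2: 'river' -> NEW (unique so far: 2)
  Token 3: 'garden' -> NEW (unique so far: 3)
  Token 4: 'horse' -> NEW (unique so far: 4)
  Token 5: 'outside' -> NEW (unique so far: 5)
  Token 6: 'often' -> NEW (unique so far: 6)
  Token 7: 'bird' -> NEW (unique so far: 7)
  Token 8: 'some' -> NEW (unique so far: 8)
Unique types: ('bird', 'garden', 'horse', 'often', 'outside', 'river', 'sings', 'some')
Vocabulary size: 8

8


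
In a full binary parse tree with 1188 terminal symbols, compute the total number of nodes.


Leaf nodes (terminals): 1188
Internal nodes = n - 1 = 1188 - 1 = 1187
Total = leaves + internal = 1188 + 1187 = 2375

2375


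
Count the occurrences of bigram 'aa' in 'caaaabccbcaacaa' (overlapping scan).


Scanning 'caaaabccbcaacaa' for bigram 'aa':
  Position 0: 'ca' -> no
  Position 1: 'aa' -> MATCH
  Position 2: 'aa' -> MATCH
  Position 3: 'aa' -> MATCH
  Position 4: 'ab' -> no
  Position 5: 'bc' -> no
  Position 6: 'cc' -> no
  Position 7: 'cb' -> no
  Position 8: 'bc' -> no
  Position 9: 'ca' -> no
  Position 10: 'aa' -> MATCH
  Position 11: 'ac' -> no
  Position 12: 'ca' -> no
  Position 13: 'aa' -> MATCH
Total matches: 5

5


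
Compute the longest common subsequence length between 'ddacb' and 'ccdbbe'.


DP table for LCS of 'ddacb' and 'ccdbbe':
       c  c  d  b  b  e
    0  0  0  0  0  0  0
  d 0  0  0  1  1  1  1
  d 0  0  0  1  1  1  1
  a 0  0  0  1  1  1  1
  c 0  1  1  1  1  1  1
  b 0  1  1  1  2  2  2
LCS: 'db'
LCS length = 2

2


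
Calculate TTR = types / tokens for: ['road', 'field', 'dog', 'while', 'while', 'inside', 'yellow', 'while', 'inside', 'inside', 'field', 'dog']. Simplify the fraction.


Tokens: 12
Unique types: ('dog', 'field', 'inside', 'road', 'while', 'yellow') = 6
TTR = 6/12
Simplify: divide both by 6 -> 1/2
TTR = 1/2

1/2


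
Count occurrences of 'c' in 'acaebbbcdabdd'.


Scanning 'acaebbbcdabdd' for 'c':
  Position 1: 'c' -> MATCH (count: 1)
  Position 7: 'c' -> MATCH (count: 2)
Total occurrences of 'c': 2

2


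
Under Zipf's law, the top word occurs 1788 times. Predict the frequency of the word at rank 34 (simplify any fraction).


Zipf's law: freq(rank) = f1 / rank
f1 = 1788, rank = 34
freq = 1788 / 34
GCD(1788, 34) = 2
Simplified: 894/17

894/17


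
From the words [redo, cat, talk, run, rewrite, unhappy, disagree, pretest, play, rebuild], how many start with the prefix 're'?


Checking each word for prefix 're':
  'redo' -> YES, starts with 're' (count: 1)
  'cat' -> no (count: 1)
  'talk' -> no (count: 1)
  'run' -> no (count: 1)
  'rewrite' -> YES, starts with 're' (count: 2)
  'unhappy' -> no (count: 2)
  'disagree' -> no (count: 2)
  'pretest' -> no (count: 2)
  'play' -> no (count: 2)
  'rebuild' -> YES, starts with 're' (count: 3)
Total with prefix 're': 3

3


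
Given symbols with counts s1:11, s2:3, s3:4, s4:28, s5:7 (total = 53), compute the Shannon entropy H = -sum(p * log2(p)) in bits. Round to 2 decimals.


Computing entropy H = -sum(p_i * log2(p_i)):
  s1: p = 11/53 = 0.2075, -p*log2(p) = 0.4708
  s2: p = 3/53 = 0.0566, -p*log2(p) = 0.2345
  s3: p = 4/53 = 0.0755, -p*log2(p) = 0.2814
  s4: p = 28/53 = 0.5283, -p*log2(p) = 0.4863
  s5: p = 7/53 = 0.1321, -p*log2(p) = 0.3857
H = sum of terms = 1.8587
Rounded to 2 decimals: 1.86

1.86


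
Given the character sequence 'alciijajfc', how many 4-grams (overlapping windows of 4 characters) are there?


String 'alciijajfc' has length L = 10.
Number of overlapping n-grams = L - n + 1
Substituting: 10 - 4 + 1 = 7

7


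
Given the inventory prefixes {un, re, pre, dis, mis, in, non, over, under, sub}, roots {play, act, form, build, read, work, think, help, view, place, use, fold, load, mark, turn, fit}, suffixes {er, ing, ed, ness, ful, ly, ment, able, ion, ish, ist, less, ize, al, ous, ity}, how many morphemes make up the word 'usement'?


Segmenting 'usement' against the inventory:
  'use' -> root (morpheme 1)
  'ment' -> suffix (morpheme 2)
Total morphemes: 2

2


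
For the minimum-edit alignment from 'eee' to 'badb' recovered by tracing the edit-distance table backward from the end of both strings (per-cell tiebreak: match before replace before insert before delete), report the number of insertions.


Edit distance = 4. Backtracking from cell (3, 4) with preference match > replace > insert > delete,
then listing the resulting alignment 'eee' -> 'badb' left to right:
  Step 1: insert 'b' [insertion #1]
  Step 2: replace e->a
  Step 3: replace e->d
  Step 4: replace e->b
Total insertions: 1

1


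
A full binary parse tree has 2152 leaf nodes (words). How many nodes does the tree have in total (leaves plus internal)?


Leaf nodes (terminals): 2152
Internal nodes = n - 1 = 2152 - 1 = 2151
Total = leaves + internal = 2152 + 2151 = 4303

4303


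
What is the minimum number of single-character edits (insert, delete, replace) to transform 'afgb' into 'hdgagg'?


Building DP table for s1='afgb' (len 4) and s2='hdgagg' (len 6):
       h  d  g  a  g  g
    0  1  2  3  4  5  6
  a 1  1  2  3  3  4  5
  f 2  2  2  3  4  4  5
  g 3  3  3  2  3  4  4
  b 4  4  4  3  3  4  5
Edit distance = dp[4][6] = 5

5


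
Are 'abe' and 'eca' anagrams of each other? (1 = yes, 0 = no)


Sort characters of 'abe': 'abe'
Sort characters of 'eca': 'ace'
Sorted forms differ -> they are NOT anagrams
Result: 0

0


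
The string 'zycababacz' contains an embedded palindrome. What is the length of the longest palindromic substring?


Scanning 'zycababacz' for palindromic substrings.
Substring at positions 2-8: 'cababac'.
Check: reverse('cababac') = 'cababac' -> palindrome confirmed.
Neighbouring characters ('y' / 'z') break symmetry, so it cannot extend further.
No longer palindromic substring exists; longest length = 7

7


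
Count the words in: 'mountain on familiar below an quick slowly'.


Counting words by splitting on spaces:
  Word 1: 'mountain'
  Word 2: 'on'
  Word 3: 'familiar'
  Word 4: 'below'
  Word 5: 'an'
  Word 6: 'quick'
  Word 7: 'slowly'
Total words: 7

7


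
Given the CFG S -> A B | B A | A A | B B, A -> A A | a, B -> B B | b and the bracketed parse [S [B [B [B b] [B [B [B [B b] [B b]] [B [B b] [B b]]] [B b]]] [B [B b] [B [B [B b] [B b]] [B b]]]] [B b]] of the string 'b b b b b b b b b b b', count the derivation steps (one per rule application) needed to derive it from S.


Every bracketed nonterminal node [X ...] in the tree is produced by exactly one rule application.
Reading the tree off as a leftmost derivation:
  Step 1: S  =>  B B   (applied S -> B B)
  Step 2: B B  =>  B B B   (applied B -> B B)
  Step 3: B B B  =>  B B B B   (applied B -> B B)
  Step 4: B B B B  =>  b B B B   (applied B -> b)
  Step 5: b B B B  =>  b B B B B   (applied B -> B B)
  Step 6: b B B B B  =>  b B B B B B   (applied B -> B B)
  Step 7: b B B B B B  =>  b B B B B B B   (applied B -> B B)
  Step 8: b B B B B B B  =>  b b B B B B B   (applied B -> b)
  Step 9: b b B B B B B  =>  b b b B B B B   (applied B -> b)
  Step 10: b b b B B B B  =>  b b b B B B B B   (applied B -> B B)
  Step 11: b b b B B B B B  =>  b b b b B B B B   (applied B -> b)
  Step 12: b b b b B B B B  =>  b b b b b B B B   (applied B -> b)
  Step 13: b b b b b B B B  =>  b b b b b b B B   (applied B -> b)
  Step 14: b b b b b b B B  =>  b b b b b b B B B   (applied B -> B B)
  Step 15: b b b b b b B B B  =>  b b b b b b b B B   (applied B -> b)
  Step 16: b b b b b b b B B  =>  b b b b b b b B B B   (applied B -> B B)
  Step 17: b b b b b b b B B B  =>  b b b b b b b B B B B   (applied B -> B B)
  Step 18: b b b b b b b B B B B  =>  b b b b b b b b B B B   (applied B -> b)
  Step 19: b b b b b b b b B B B  =>  b b b b b b b b b B B   (applied B -> b)
  Step 20: b b b b b b b b b B B  =>  b b b b b b b b b b B   (applied B -> b)
  Step 21: b b b b b b b b b b B  =>  b b b b b b b b b b b   (applied B -> b)
Final yield: b b b b b b b b b b b
Total rewrite steps: 21

21


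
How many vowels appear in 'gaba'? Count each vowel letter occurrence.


Scanning each character of 'gaba':
  Position 1: 'g' -> consonant (running count: 0)
  Position 2: 'a' -> vowel (running count: 1)
  Position 3: 'b' -> consonant (running count: 1)
  Position 4: 'a' -> vowel (running count: 2)
Total vowels: 2

2


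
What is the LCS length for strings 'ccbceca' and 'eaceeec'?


DP table for LCS of 'ccbceca' and 'eaceeec':
       e  a  c  e  e  e  c
    0  0  0  0  0  0  0  0
  c 0  0  0  1  1  1  1  1
  c 0  0  0  1  1  1  1  2
  b 0  0  0  1  1  1  1  2
  c 0  0  0  1  1  1  1  2
  e 0  1  1  1  2  2  2  2
  c 0  1  1  2  2  2  2  3
  a 0  1  2  2  2  2  2  3
LCS: 'cec'
LCS length = 3

3


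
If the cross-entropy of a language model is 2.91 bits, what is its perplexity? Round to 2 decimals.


Perplexity formula: PP = 2^H
H = 2.91
PP = 2^2.91
Decompose: 2^2.91 = 2^2 * 2^0.91
2^2 = 4, 2^0.91 ~ 1.8790455
PP ~ 4 * 1.8790455 = 7.5161820
Rounded to 2 decimals: 7.52

7.52


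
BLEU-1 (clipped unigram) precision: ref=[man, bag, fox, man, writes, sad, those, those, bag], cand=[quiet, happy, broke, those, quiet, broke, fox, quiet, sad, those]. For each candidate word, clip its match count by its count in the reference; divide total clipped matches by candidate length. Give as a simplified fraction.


Reference word counts: {'bag': 2, 'fox': 1, 'man': 2, 'sad': 1, 'those': 2, 'writes': 1}
Checking each candidate word (with clipping):
  'quiet' -> not in reference -> no match (matches: 0)
  'happy' -> not in reference -> no match (matches: 0)
  'broke' -> not in reference -> no match (matches: 0)
  'those' -> in reference (ref count 2, used 1/2) -> match (matches: 1)
  'quiet' -> not in reference -> no match (matches: 1)
  'broke' -> not in reference -> no match (matches: 1)
  'fox' -> in reference (ref count 1, used 1/1) -> match (matches: 2)
  'quiet' -> not in reference -> no match (matches: 2)
  'sad' -> in reference (ref count 1, used 1/1) -> match (matches: 3)
  'those' -> in reference (ref count 2, used 2/2) -> match (matches: 4)
Clipped matches: 4, Candidate length: 10
Precision = 4/10 = 2/5

2/5


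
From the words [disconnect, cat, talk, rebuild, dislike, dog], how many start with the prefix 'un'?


Checking each word for prefix 'un':
  'disconnect' -> no (count: 0)
  'cat' -> no (count: 0)
  'talk' -> no (count: 0)
  'rebuild' -> no (count: 0)
  'dislike' -> no (count: 0)
  'dog' -> no (count: 0)
Total with prefix 'un': 0

0


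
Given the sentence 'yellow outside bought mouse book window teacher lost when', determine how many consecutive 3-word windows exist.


Word trigrams from [9] words:
  Trigram 1: (yellow outside bought)
  Trigram 2: (outside bought mouse)
  Trigram 3: (bought mouse book)
  Trigram 4: (mouse book window)
  Trigram 5: (book window teacher)
  Trigram 6: (window teacher lost)
  Trigram 7: (teacher lost when)
Total word trigrams: 9 - 2 = 7

7


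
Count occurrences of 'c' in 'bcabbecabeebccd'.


Scanning 'bcabbecabeebccd' for 'c':
  Position 1: 'c' -> MATCH (count: 1)
  Position 6: 'c' -> MATCH (count: 2)
  Position 12: 'c' -> MATCH (count: 3)
  Position 13: 'c' -> MATCH (count: 4)
Total occurrences of 'c': 4

4


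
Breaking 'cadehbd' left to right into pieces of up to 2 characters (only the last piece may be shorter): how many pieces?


'cadehbd' has 7 characters.
Chunking with max size 2:
  Chunk 1: 'ca' (positions 0-1)
  Chunk 2: 'de' (positions 2-3)
  Chunk 3: 'hb' (positions 4-5)
  Chunk 4: 'd' (positions 6-6)
Total chunks: ceil(7 / 2) = 4

4


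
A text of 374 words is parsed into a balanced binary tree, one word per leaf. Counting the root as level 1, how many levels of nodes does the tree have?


In a balanced binary tree with n leaves the deepest leaf is ceil(log2(n)) edges below the root,
so counting node levels inclusive of root and leaves gives ceil(log2(n)) + 1 levels.
log2(374) = 8.5469
ceil(8.5469) = 9
levels = 9 + 1 = 10

10


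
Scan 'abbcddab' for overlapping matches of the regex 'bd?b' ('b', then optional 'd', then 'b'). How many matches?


Pattern: bd?b means 'b', then optional 'd', then 'b'.
Scanning 'abbcddab' position-by-position:
  Pos 0: window 'abb' -> no
  Pos 1: window 'bbc' -> MATCH
  Pos 2: window 'bcd' -> no
  Pos 3: window 'cdd' -> no
  Pos 4: window 'dda' -> no
  Pos 5: window 'dab' -> no
  Pos 6: window 'ab' -> no
  Pos 7: window 'b' -> no
Total matches: 1

1


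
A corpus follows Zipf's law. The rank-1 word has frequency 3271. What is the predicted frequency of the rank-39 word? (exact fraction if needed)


Zipf's law: freq(rank) = f1 / rank
f1 = 3271, rank = 39
freq = 3271 / 39
GCD(3271, 39) = 1
Simplified: 3271/39

3271/39


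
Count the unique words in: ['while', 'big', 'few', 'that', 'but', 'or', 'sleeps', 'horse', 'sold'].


Listing all tokens and tracking unique types:
  Token 1: 'while' -> NEW (unique so far: 1)
  Token 2: 'big' -> NEW (unique so far: 2)
  Token 3: 'few' -> NEW (unique so far: 3)
  Token 4: 'that' -> NEW (unique so far: 4)
  Token 5: 'but' -> NEW (unique so far: 5)
  Token 6: 'or' -> NEW (unique so far: 6)
  Token 7: 'sleeps' -> NEW (unique so far: 7)
  Token 8: 'horse' -> NEW (unique so far: 8)
  Token 9: 'sold' -> NEW (unique so far: 9)
Unique types: ('big', 'but', 'few', 'horse', 'or', 'sleeps', 'sold', 'that', 'while')
Vocabulary size: 9

9


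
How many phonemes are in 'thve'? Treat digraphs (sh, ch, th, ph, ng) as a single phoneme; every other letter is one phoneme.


Parsing 'thve' greedily, digraphs first:
  'th' -> digraph (1 consonant phoneme) (phonemes so far: 1)
  'v' -> consonant phoneme (phonemes so far: 2)
  'e' -> vowel phoneme (phonemes so far: 3)
Total phonemes: 3

3


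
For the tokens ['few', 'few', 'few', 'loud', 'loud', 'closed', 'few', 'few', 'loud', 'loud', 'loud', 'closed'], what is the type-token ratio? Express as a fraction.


Tokens: 12
Unique types: ('closed', 'few', 'loud') = 3
TTR = 3/12
Simplify: divide both by 3 -> 1/4
TTR = 1/4

1/4


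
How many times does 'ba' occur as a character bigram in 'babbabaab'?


Scanning 'babbabaab' for bigram 'ba':
  Position 0: 'ba' -> MATCH
  Position 1: 'ab' -> no
  Position 2: 'bb' -> no
  Position 3: 'ba' -> MATCH
  Position 4: 'ab' -> no
  Position 5: 'ba' -> MATCH
  Position 6: 'aa' -> no
  Position 7: 'ab' -> no
Total matches: 3

3


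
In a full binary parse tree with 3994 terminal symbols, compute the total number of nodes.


Leaf nodes (terminals): 3994
Internal nodes = n - 1 = 3994 - 1 = 3993
Total = leaves + internal = 3994 + 3993 = 7987

7987


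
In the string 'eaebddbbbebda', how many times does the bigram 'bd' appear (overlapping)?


Scanning 'eaebddbbbebda' for bigram 'bd':
  Position 0: 'ea' -> no
  Position 1: 'ae' -> no
  Position 2: 'eb' -> no
  Position 3: 'bd' -> MATCH
  Position 4: 'dd' -> no
  Position 5: 'db' -> no
  Position 6: 'bb' -> no
  Position 7: 'bb' -> no
  Position 8: 'be' -> no
  Position 9: 'eb' -> no
  Position 10: 'bd' -> MATCH
  Position 11: 'da' -> no
Total matches: 2

2


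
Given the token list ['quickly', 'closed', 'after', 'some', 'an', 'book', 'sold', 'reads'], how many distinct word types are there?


Listing all tokens and tracking unique types:
  Token 1: 'quickly' -> NEW (unique so far: 1)
  Token 2: 'closed' -> NEW (unique so far: 2)
  Token 3: 'after' -> NEW (unique so far: 3)
  Token 4: 'some' -> NEW (unique so far: 4)
  Token 5: 'an' -> NEW (unique so far: 5)
  Token 6: 'book' -> NEW (unique so far: 6)
  Token 7: 'sold' -> NEW (unique so far: 7)
  Token 8: 'reads' -> NEW (unique so far: 8)
Unique types: ('after', 'an', 'book', 'closed', 'quickly', 'reads', 'sold', 'some')
Vocabulary size: 8

8


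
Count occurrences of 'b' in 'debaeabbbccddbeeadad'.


Scanning 'debaeabbbccddbeeadad' for 'b':
  Position 2: 'b' -> MATCH (count: 1)
  Position 6: 'b' -> MATCH (count: 2)
  Position 7: 'b' -> MATCH (count: 3)
  Position 8: 'b' -> MATCH (count: 4)
  Position 13: 'b' -> MATCH (count: 5)
Total occurrences of 'b': 5

5


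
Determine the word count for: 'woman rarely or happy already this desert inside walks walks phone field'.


Counting words by splitting on spaces:
  Word 1: 'woman'
  Word 2: 'rarely'
  Word 3: 'or'
  Word 4: 'happy'
  Word 5: 'already'
  Word 6: 'this'
  Word 7: 'desert'
  Word 8: 'inside'
  Word 9: 'walks'
  Word 10: 'walks'
  Word 11: 'phone'
  Word 12: 'field'
Total words: 12

12


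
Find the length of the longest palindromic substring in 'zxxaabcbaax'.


Scanning 'zxxaabcbaax' for palindromic substrings.
Substring at positions 2-10: 'xaabcbaax'.
Check: reverse('xaabcbaax') = 'xaabcbaax' -> palindrome confirmed.
Neighbouring characters ('x' / '-') break symmetry, so it cannot extend further.
No longer palindromic substring exists; longest length = 9

9


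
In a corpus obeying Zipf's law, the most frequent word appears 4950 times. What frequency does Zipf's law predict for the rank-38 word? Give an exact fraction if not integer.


Zipf's law: freq(rank) = f1 / rank
f1 = 4950, rank = 38
freq = 4950 / 38
GCD(4950, 38) = 2
Simplified: 2475/19

2475/19


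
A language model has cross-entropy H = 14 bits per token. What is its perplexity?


Perplexity formula: PP = 2^H
H = 14
PP = 2^14
PP = 2^14 = 16384

16384


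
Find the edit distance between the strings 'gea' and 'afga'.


Building DP table for s1='gea' (len 3) and s2='afga' (len 4):
       a  f  g  a
    0  1  2  3  4
  g 1  1  2  2  3
  e 2  2  2  3  3
  a 3  2  3  3  3
Edit distance = dp[3][4] = 3

3


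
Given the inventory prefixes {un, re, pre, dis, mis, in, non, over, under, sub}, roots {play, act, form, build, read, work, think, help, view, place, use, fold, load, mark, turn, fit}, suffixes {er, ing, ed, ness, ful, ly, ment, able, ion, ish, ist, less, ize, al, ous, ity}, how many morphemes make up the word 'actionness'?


Segmenting 'actionness' against the inventory:
  'act' -> root (morpheme 1)
  'ion' -> suffix (morpheme 2)
  'ness' -> suffix (morpheme 3)
Total morphemes: 3

3


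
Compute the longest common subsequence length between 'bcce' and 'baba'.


DP table for LCS of 'bcce' and 'baba':
       b  a  b  a
    0  0  0  0  0
  b 0  1  1  1  1
  c 0  1  1  1  1
  c 0  1  1  1  1
  e 0  1  1  1  1
LCS: 'b'
LCS length = 1

1


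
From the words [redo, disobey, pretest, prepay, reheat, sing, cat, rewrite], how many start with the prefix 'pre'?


Checking each word for prefix 'pre':
  'redo' -> no (count: 0)
  'disobey' -> no (count: 0)
  'pretest' -> YES, starts with 'pre' (count: 1)
  'prepay' -> YES, starts with 'pre' (count: 2)
  'reheat' -> no (count: 2)
  'sing' -> no (count: 2)
  'cat' -> no (count: 2)
  'rewrite' -> no (count: 2)
Total with prefix 'pre': 2

2


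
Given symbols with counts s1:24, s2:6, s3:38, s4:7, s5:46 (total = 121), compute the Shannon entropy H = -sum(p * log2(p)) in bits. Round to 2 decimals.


Computing entropy H = -sum(p_i * log2(p_i)):
  s1: p = 24/121 = 0.1983, -p*log2(p) = 0.4629
  s2: p = 6/121 = 0.0496, -p*log2(p) = 0.2149
  s3: p = 38/121 = 0.3140, -p*log2(p) = 0.5248
  s4: p = 7/121 = 0.0579, -p*log2(p) = 0.2379
  s5: p = 46/121 = 0.3802, -p*log2(p) = 0.5304
H = sum of terms = 1.9709
Rounded to 2 decimals: 1.97

1.97


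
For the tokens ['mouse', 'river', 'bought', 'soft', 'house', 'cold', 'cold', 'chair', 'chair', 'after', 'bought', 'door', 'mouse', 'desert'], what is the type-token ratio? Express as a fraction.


Tokens: 14
Unique types: ('after', 'bought', 'chair', 'cold', 'desert', 'door', 'house', 'mouse', 'river', 'soft') = 10
TTR = 10/14
Simplify: divide both by 2 -> 5/7
TTR = 5/7

5/7


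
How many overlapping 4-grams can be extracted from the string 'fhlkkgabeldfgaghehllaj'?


String 'fhlkkgabeldfgaghehllaj' has length L = 22.
Number of overlapping n-grams = L - n + 1
Substituting: 22 - 4 + 1 = 19

19


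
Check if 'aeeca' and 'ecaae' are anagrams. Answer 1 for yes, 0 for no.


Sort characters of 'aeeca': 'aacee'
Sort characters of 'ecaae': 'aacee'
Sorted forms match -> they ARE anagrams
Result: 1

1


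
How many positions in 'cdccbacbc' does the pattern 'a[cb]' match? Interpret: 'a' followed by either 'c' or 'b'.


Pattern: a[cb] means 'a' followed by either 'c' or 'b'.
Scanning 'cdccbacbc' position-by-position:
  Pos 0: window 'cd' -> no
  Pos 1: window 'dc' -> no
  Pos 2: window 'cc' -> no
  Pos 3: window 'cb' -> no
  Pos 4: window 'ba' -> no
  Pos 5: window 'ac' -> MATCH
  Pos 6: window 'cb' -> no
  Pos 7: window 'bc' -> no
  Pos 8: window 'c' -> no
Total matches: 1

1


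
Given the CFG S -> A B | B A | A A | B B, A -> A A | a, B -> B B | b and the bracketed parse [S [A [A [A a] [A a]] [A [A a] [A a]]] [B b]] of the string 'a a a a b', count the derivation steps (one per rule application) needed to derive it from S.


Every bracketed nonterminal node [X ...] in the tree is produced by exactly one rule application.
Reading the tree off as a leftmost derivation:
  Step 1: S  =>  A B   (applied S -> A B)
  Step 2: A B  =>  A A B   (applied A -> A A)
  Step 3: A A B  =>  A A A B   (applied A -> A A)
  Step 4: A A A B  =>  a A A B   (applied A -> a)
  Step 5: a A A B  =>  a a A B   (applied A -> a)
  Step 6: a a A B  =>  a a A A B   (applied A -> A A)
  Step 7: a a A A B  =>  a a a A B   (applied A -> a)
  Step 8: a a a A B  =>  a a a a B   (applied A -> a)
  Step 9: a a a a B  =>  a a a a b   (applied B -> b)
Final yield: a a a a b
Total rewrite steps: 9

9


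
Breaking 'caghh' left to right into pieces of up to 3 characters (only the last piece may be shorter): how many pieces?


'caghh' has 5 characters.
Chunking with max size 3:
  Chunk 1: 'cag' (positions 0-2)
  Chunk 2: 'hh' (positions 3-4)
Total chunks: ceil(5 / 3) = 2

2


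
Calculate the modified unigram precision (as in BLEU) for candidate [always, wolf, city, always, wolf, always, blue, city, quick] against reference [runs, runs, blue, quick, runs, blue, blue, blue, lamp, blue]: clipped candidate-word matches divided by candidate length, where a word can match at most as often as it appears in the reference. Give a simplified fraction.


Reference word counts: {'blue': 5, 'lamp': 1, 'quick': 1, 'runs': 3}
Checking each candidate word (with clipping):
  'always' -> not in reference -> no match (matches: 0)
  'wolf' -> not in reference -> no match (matches: 0)
  'city' -> not in reference -> no match (matches: 0)
  'always' -> not in reference -> no match (matches: 0)
  'wolf' -> not in reference -> no match (matches: 0)
  'always' -> not in reference -> no match (matches: 0)
  'blue' -> in reference (ref count 5, used 1/5) -> match (matches: 1)
  'city' -> not in reference -> no match (matches: 1)
  'quick' -> in reference (ref count 1, used 1/1) -> match (matches: 2)
Clipped matches: 2, Candidate length: 9
Precision = 2/9

2/9


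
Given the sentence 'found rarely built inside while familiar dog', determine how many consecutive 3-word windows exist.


Word trigrams from [7] words:
  Trigram 1: (found rarely built)
  Trigram 2: (rarely built inside)
  Trigram 3: (built inside while)
  Trigram 4: (inside while familiar)
  Trigram 5: (while familiar dog)
Total word trigrams: 7 - 2 = 5

5


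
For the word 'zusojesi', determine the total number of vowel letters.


Scanning each character of 'zusojesi':
  Position 1: 'z' -> consonant (running count: 0)
  Position 2: 'u' -> vowel (running count: 1)
  Position 3: 's' -> consonant (running count: 1)
  Position 4: 'o' -> vowel (running count: 2)
  Position 5: 'j' -> consonant (running count: 2)
  Position 6: 'e' -> vowel (running count: 3)
  Position 7: 's' -> consonant (running count: 3)
  Position 8: 'i' -> vowel (running count: 4)
Total vowels: 4

4


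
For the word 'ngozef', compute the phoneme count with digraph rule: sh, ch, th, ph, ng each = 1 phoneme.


Parsing 'ngozef' greedily, digraphs first:
  'ng' -> digraph (1 consonant phoneme) (phonemes so far: 1)
  'o' -> vowel phoneme (phonemes so far: 2)
  'z' -> consonant phoneme (phonemes so far: 3)
  'e' -> vowel phoneme (phonemes so far: 4)
  'f' -> consonant phoneme (phonemes so far: 5)
Total phonemes: 5

5


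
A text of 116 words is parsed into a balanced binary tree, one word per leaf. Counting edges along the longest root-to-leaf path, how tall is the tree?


In a balanced binary tree with n leaves the deepest leaf is ceil(log2(n)) edges below the root.
log2(116) = 6.8580
ceil(6.8580) = 7
height (edges) = 7

7


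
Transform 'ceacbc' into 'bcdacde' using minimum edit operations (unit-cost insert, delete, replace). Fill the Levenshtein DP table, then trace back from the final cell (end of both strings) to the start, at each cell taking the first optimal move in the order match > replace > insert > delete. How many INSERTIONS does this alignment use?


Edit distance = 4. Backtracking from cell (6, 7) with preference match > replace > insert > delete,
then listing the resulting alignment 'ceacbc' -> 'bcdacde' left to right:
  Step 1: insert 'b' [insertion #1]
  Step 2: keep 'c'
  Step 3: replace e->d
  Step 4: keep 'a'
  Step 5: keep 'c'
  Step 6: replace b->d
  Step 7: replace c->e
Total insertions: 1

1


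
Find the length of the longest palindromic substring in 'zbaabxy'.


Scanning 'zbaabxy' for palindromic substrings.
Substring at positions 1-4: 'baab'.
Check: reverse('baab') = 'baab' -> palindrome confirmed.
Neighbouring characters ('z' / 'x') break symmetry, so it cannot extend further.
No longer palindromic substring exists; longest length = 4

4


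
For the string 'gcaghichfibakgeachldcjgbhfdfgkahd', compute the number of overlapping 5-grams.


String 'gcaghichfibakgeachldcjgbhfdfgkahd' has length L = 33.
Number of overlapping n-grams = L - n + 1
Substituting: 33 - 5 + 1 = 29

29


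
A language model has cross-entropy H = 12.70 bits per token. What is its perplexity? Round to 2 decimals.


Perplexity formula: PP = 2^H
H = 12.70
PP = 2^12.70
Decompose: 2^12.70 = 2^12 * 2^0.70
2^12 = 4096, 2^0.70 ~ 1.6245048
PP ~ 4096 * 1.6245048 = 6653.9716608
Rounded to 2 decimals: 6653.97

6653.97


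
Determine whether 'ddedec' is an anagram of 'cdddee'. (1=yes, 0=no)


Sort characters of 'ddedec': 'cdddee'
Sort characters of 'cdddee': 'cdddee'
Sorted forms match -> they ARE anagrams
Result: 1

1


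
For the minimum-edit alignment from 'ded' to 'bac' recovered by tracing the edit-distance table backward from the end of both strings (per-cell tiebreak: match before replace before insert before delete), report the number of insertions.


Edit distance = 3. Backtracking from cell (3, 3) with preference match > replace > insert > delete,
then listing the resulting alignment 'ded' -> 'bac' left to right:
  Step 1: replace d->b
  Step 2: replace e->a
  Step 3: replace d->c
Total insertions: 0

0


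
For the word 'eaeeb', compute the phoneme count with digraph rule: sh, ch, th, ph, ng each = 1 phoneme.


Parsing 'eaeeb' greedily, digraphs first:
  'e' -> vowel phoneme (phonemes so far: 1)
  'a' -> vowel phoneme (phonemes so far: 2)
  'e' -> vowel phoneme (phonemes so far: 3)
  'e' -> vowel phoneme (phonemes so far: 4)
  'b' -> consonant phoneme (phonemes so far: 5)
Total phonemes: 5

5


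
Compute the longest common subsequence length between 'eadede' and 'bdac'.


DP table for LCS of 'eadede' and 'bdac':
       b  d  a  c
    0  0  0  0  0
  e 0  0  0  0  0
  a 0  0  0  1  1
  d 0  0  1  1  1
  e 0  0  1  1  1
  d 0  0  1  1  1
  e 0  0  1  1  1
LCS: 'a'
LCS length = 1

1


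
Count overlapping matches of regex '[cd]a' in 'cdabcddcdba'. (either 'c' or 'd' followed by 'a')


Pattern: [cd]a means either 'c' or 'd' followed by 'a'.
Scanning 'cdabcddcdba' position-by-position:
  Pos 0: window 'cd' -> no
  Pos 1: window 'da' -> MATCH
  Pos 2: window 'ab' -> no
  Pos 3: window 'bc' -> no
  Pos 4: window 'cd' -> no
  Pos 5: window 'dd' -> no
  Pos 6: window 'dc' -> no
  Pos 7: window 'cd' -> no
  Pos 8: window 'db' -> no
  Pos 9: window 'ba' -> no
  Pos 10: window 'a' -> no
Total matches: 1

1


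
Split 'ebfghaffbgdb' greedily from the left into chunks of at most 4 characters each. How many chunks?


'ebfghaffbgdb' has 12 characters.
Chunking with max size 4:
  Chunk 1: 'ebfg' (positions 0-3)
  Chunk 2: 'haff' (positions 4-7)
  Chunk 3: 'bgdb' (positions 8-11)
Total chunks: ceil(12 / 4) = 3

3


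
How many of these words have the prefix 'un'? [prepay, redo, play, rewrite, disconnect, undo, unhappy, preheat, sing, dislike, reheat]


Checking each word for prefix 'un':
  'prepay' -> no (count: 0)
  'redo' -> no (count: 0)
  'play' -> no (count: 0)
  'rewrite' -> no (count: 0)
  'disconnect' -> no (count: 0)
  'undo' -> YES, starts with 'un' (count: 1)
  'unhappy' -> YES, starts with 'un' (count: 2)
  'preheat' -> no (count: 2)
  'sing' -> no (count: 2)
  'dislike' -> no (count: 2)
  'reheat' -> no (count: 2)
Total with prefix 'un': 2

2


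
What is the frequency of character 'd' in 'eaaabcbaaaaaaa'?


Scanning 'eaaabcbaaaaaaa' for 'd':
  No matches found.
Total occurrences of 'd': 0

0


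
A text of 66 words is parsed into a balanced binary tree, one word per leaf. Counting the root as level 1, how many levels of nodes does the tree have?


In a balanced binary tree with n leaves the deepest leaf is ceil(log2(n)) edges below the root,
so counting node levels inclusive of root and leaves gives ceil(log2(n)) + 1 levels.
log2(66) = 6.0444
ceil(6.0444) = 7
levels = 7 + 1 = 8

8


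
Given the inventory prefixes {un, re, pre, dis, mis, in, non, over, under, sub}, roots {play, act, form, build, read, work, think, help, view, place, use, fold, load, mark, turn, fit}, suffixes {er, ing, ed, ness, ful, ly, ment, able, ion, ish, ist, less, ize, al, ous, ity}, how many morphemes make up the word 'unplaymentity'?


Segmenting 'unplaymentity' against the inventory:
  'un' -> prefix (morpheme 1)
  'play' -> root (morpheme 2)
  'ment' -> suffix (morpheme 3)
  'ity' -> suffix (morpheme 4)
Total morphemes: 4

4


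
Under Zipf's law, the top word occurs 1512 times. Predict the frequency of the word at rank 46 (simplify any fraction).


Zipf's law: freq(rank) = f1 / rank
f1 = 1512, rank = 46
freq = 1512 / 46
GCD(1512, 46) = 2
Simplified: 756/23

756/23


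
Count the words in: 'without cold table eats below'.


Counting words by splitting on spaces:
  Word 1: 'without'
  Word 2: 'cold'
  Word 3: 'table'
  Word 4: 'eats'
  Word 5: 'below'
Total words: 5

5


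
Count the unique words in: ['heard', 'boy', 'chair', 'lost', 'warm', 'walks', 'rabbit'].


Listing all tokens and tracking unique types:
  Token 1: 'heard' -> NEW (unique so far: 1)
  Token 2: 'boy' -> NEW (unique so far: 2)
  Token 3: 'chair' -> NEW (unique so far: 3)
  Token 4: 'lost' -> NEW (unique so far: 4)
  Token 5: 'warm' -> NEW (unique so far: 5)
  Token 6: 'walks' -> NEW (unique so far: 6)
  Token 7: 'rabbit' -> NEW (unique so far: 7)
Unique types: ('boy', 'chair', 'heard', 'lost', 'rabbit', 'walks', 'warm')
Vocabulary size: 7

7


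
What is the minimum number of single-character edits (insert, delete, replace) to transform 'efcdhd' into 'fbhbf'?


Building DP table for s1='efcdhd' (len 6) and s2='fbhbf' (len 5):
       f  b  h  b  f
    0  1  2  3  4  5
  e 1  1  2  3  4  5
  f 2  1  2  3  4  4
  c 3  2  2  3  4  5
  d 4  3  3  3  4  5
  h 5  4  4  3  4  5
  d 6  5  5  4  4  5
Edit distance = dp[6][5] = 5

5


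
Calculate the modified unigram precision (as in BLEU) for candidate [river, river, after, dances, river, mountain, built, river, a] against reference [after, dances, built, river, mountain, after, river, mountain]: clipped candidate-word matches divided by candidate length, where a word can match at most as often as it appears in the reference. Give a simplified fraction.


Reference word counts: {'after': 2, 'built': 1, 'dances': 1, 'mountain': 2, 'river': 2}
Checking each candidate word (with clipping):
  'river' -> in reference (ref count 2, used 1/2) -> match (matches: 1)
  'river' -> in reference (ref count 2, used 2/2) -> match (matches: 2)
  'after' -> in reference (ref count 2, used 1/2) -> match (matches: 3)
  'dances' -> in reference (ref count 1, used 1/1) -> match (matches: 4)
  'river' -> ref count 2 already used up (2/2) -> clipped, no match (matches: 4)
  'mountain' -> in reference (ref count 2, used 1/2) -> match (matches: 5)
  'built' -> in reference (ref count 1, used 1/1) -> match (matches: 6)
  'river' -> ref count 2 already used up (2/2) -> clipped, no match (matches: 6)
  'a' -> not in reference -> no match (matches: 6)
Clipped matches: 6, Candidate length: 9
Precision = 6/9 = 2/3

2/3


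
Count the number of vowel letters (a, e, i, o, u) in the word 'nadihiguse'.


Scanning each character of 'nadihiguse':
  Position 1: 'n' -> consonant (running count: 0)
  Position 2: 'a' -> vowel (running count: 1)
  Position 3: 'd' -> consonant (running count: 1)
  Position 4: 'i' -> vowel (running count: 2)
  Position 5: 'h' -> consonant (running count: 2)
  Position 6: 'i' -> vowel (running count: 3)
  Position 7: 'g' -> consonant (running count: 3)
  Position 8: 'u' -> vowel (running count: 4)
  Position 9: 's' -> consonant (running count: 4)
  Position 10: 'e' -> vowel (running count: 5)
Total vowels: 5

5


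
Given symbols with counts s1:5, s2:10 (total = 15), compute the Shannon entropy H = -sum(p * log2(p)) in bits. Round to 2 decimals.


Computing entropy H = -sum(p_i * log2(p_i)):
  s1: p = 5/15 = 0.3333, -p*log2(p) = 0.5283
  s2: p = 10/15 = 0.6667, -p*log2(p) = 0.3900
H = sum of terms = 0.9183
Rounded to 2 decimals: 0.92

0.92


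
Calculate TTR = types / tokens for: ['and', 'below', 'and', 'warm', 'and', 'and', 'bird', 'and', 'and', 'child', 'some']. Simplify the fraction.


Tokens: 11
Unique types: ('and', 'below', 'bird', 'child', 'some', 'warm') = 6
TTR = 6/11
Already in lowest terms.

6/11


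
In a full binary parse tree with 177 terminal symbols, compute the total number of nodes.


Leaf nodes (terminals): 177
Internal nodes = n - 1 = 177 - 1 = 176
Total = leaves + internal = 177 + 176 = 353

353


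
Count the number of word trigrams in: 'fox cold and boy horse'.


Word trigrams from [5] words:
  Trigram 1: (fox cold and)
  Trigram 2: (cold and boy)
  Trigram 3: (and boy horse)
Total word trigrams: 5 - 2 = 3

3


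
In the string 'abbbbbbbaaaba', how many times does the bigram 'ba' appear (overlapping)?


Scanning 'abbbbbbbaaaba' for bigram 'ba':
  Position 0: 'ab' -> no
  Position 1: 'bb' -> no
  Position 2: 'bb' -> no
  Position 3: 'bb' -> no
  Position 4: 'bb' -> no
  Position 5: 'bb' -> no
  Position 6: 'bb' -> no
  Position 7: 'ba' -> MATCH
  Position 8: 'aa' -> no
  Position 9: 'aa' -> no
  Position 10: 'ab' -> no
  Position 11: 'ba' -> MATCH
Total matches: 2

2


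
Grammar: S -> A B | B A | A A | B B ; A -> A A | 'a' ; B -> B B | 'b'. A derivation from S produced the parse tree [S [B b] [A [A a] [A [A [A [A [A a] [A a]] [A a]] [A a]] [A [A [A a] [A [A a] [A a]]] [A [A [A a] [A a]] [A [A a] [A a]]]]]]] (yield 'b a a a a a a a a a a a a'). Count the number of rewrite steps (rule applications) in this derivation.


Every bracketed nonterminal node [X ...] in the tree is produced by exactly one rule application.
Reading the tree off as a leftmost derivation:
  Step 1: S  =>  B A   (applied S -> B A)
  Step 2: B A  =>  b A   (applied B -> b)
  Step 3: b A  =>  b A A   (applied A -> A A)
  Step 4: b A A  =>  b a A   (applied A -> a)
  Step 5: b a A  =>  b a A A   (applied A -> A A)
  Step 6: b a A A  =>  b a A A A   (applied A -> A A)
  Step 7: b a A A A  =>  b a A A A A   (applied A -> A A)
  Step 8: b a A A A A  =>  b a A A A A A   (applied A -> A A)
  Step 9: b a A A A A A  =>  b a a A A A A   (applied A -> a)
  Step 10: b a a A A A A  =>  b a a a A A A   (applied A -> a)
  Step 11: b a a a A A A  =>  b a a a a A A   (applied A -> a)
  Step 12: b a a a a A A  =>  b a a a a a A   (applied A -> a)
  Step 13: b a a a a a A  =>  b a a a a a A A   (applied A -> A A)
  Step 14: b a a a a a A A  =>  b a a a a a A A A   (applied A -> A A)
  Step 15: b a a a a a A A A  =>  b a a a a a a A A   (applied A -> a)
  Step 16: b a a a a a a A A  =>  b a a a a a a A A A   (applied A -> A A)
  Step 17: b a a a a a a A A A  =>  b a a a a a a a A A   (applied A -> a)
  Step 18: b a a a a a a a A A  =>  b a a a a a a a a A   (applied A -> a)
  Step 19: b a a a a a a a a A  =>  b a a a a a a a a A A   (applied A -> A A)
  Step 20: b a a a a a a a a A A  =>  b a a a a a a a a A A A   (applied A -> A A)
  Step 21: b a a a a a a a a A A A  =>  b a a a a a a a a a A A   (applied A -> a)
  Step 22: b a a a a a a a a a A A  =>  b a a a a a a a a a a A   (applied A -> a)
  Step 23: b a a a a a a a a a a A  =>  b a a a a a a a a a a A A   (applied A -> A A)
  Step 24: b a a a a a a a a a a A A  =>  b a a a a a a a a a a a A   (applied A -> a)
  Step 25: b a a a a a a a a a a a A  =>  b a a a a a a a a a a a a   (applied A -> a)
Final yield: b a a a a a a a a a a a a
Total rewrite steps: 25

25


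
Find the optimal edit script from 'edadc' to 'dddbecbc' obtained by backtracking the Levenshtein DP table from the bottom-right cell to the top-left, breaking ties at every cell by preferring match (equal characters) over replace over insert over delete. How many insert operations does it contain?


Edit distance = 6. Backtracking from cell (5, 8) with preference match > replace > insert > delete,
then listing the resulting alignment 'edadc' -> 'dddbecbc' left to right:
  Step 1: insert 'd' [insertion #1]
  Step 2: replace e->d
  Step 3: keep 'd'
  Step 4: insert 'b' [insertion #2]
  Step 5: insert 'e' [insertion #3]
  Step 6: replace a->c
  Step 7: replace d->b
  Step 8: keep 'c'
Total insertions: 3

3


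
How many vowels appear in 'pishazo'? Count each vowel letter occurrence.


Scanning each character of 'pishazo':
  Position 1: 'p' -> consonant (running count: 0)
  Position 2: 'i' -> vowel (running count: 1)
  Position 3: 's' -> consonant (running count: 1)
  Position 4: 'h' -> consonant (running count: 1)
  Position 5: 'a' -> vowel (running count: 2)
  Position 6: 'z' -> consonant (running count: 2)
  Position 7: 'o' -> vowel (running count: 3)
Total vowels: 3

3


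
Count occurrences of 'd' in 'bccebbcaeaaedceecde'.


Scanning 'bccebbcaeaaedceecde' for 'd':
  Position 12: 'd' -> MATCH (count: 1)
  Position 17: 'd' -> MATCH (count: 2)
Total occurrences of 'd': 2

2


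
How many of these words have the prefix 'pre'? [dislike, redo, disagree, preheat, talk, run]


Checking each word for prefix 'pre':
  'dislike' -> no (count: 0)
  'redo' -> no (count: 0)
  'disagree' -> no (count: 0)
  'preheat' -> YES, starts with 'pre' (count: 1)
  'talk' -> no (count: 1)
  'run' -> no (count: 1)
Total with prefix 'pre': 1

1
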